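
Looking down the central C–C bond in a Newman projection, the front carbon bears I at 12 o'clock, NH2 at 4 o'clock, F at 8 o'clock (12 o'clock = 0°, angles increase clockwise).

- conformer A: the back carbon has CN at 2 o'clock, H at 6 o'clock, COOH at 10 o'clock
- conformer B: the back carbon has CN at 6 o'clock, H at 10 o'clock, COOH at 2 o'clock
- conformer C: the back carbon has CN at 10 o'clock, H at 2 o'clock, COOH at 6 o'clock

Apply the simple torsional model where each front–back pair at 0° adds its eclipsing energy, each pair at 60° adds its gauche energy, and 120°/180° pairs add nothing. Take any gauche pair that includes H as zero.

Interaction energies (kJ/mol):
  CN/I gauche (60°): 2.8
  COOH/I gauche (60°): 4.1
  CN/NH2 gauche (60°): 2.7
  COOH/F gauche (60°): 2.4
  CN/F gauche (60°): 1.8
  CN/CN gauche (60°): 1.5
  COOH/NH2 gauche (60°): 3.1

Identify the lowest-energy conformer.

A (staggered): I(0°)/CN(60°) gauche 2.8; I(0°)/COOH(300°) gauche 4.1; NH2(120°)/CN(60°) gauche 2.7; F(240°)/COOH(300°) gauche 2.4 → 12.0 kJ/mol.
B (staggered): I(0°)/COOH(60°) gauche 4.1; NH2(120°)/CN(180°) gauche 2.7; NH2(120°)/COOH(60°) gauche 3.1; F(240°)/CN(180°) gauche 1.8 → 11.7 kJ/mol.
C (staggered): I(0°)/CN(300°) gauche 2.8; NH2(120°)/COOH(180°) gauche 3.1; F(240°)/CN(300°) gauche 1.8; F(240°)/COOH(180°) gauche 2.4 → 10.1 kJ/mol.
C has the lowest total (10.1 kJ/mol).

C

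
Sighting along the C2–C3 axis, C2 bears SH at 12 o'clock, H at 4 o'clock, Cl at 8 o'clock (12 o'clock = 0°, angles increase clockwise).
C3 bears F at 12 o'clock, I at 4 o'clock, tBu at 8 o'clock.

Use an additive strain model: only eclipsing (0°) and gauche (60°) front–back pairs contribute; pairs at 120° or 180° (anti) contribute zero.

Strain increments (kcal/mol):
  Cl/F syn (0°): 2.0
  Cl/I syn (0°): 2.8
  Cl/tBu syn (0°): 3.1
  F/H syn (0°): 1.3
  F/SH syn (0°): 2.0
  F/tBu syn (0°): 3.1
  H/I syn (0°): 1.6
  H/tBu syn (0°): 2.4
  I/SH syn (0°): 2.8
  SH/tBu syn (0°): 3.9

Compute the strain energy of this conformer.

6.7 kcal/mol

This conformer (eclipsed): SH(0°)/F(0°) eclipsed 2.0; H(120°)/I(120°) eclipsed 1.6; Cl(240°)/tBu(240°) eclipsed 3.1 → 6.7 kcal/mol.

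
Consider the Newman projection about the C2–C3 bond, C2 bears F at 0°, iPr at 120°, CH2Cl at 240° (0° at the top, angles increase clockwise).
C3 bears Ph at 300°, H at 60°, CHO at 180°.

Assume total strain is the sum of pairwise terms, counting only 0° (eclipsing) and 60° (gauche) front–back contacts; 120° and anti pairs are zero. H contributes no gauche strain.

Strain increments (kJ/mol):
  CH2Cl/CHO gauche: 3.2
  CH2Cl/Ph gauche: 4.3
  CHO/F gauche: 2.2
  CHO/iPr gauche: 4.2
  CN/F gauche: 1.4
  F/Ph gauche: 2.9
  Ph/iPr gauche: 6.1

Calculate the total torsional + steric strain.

14.6 kJ/mol

This conformer (staggered): F–Ph gauche, iPr–CHO gauche, CH2Cl–Ph gauche, CH2Cl–CHO gauche; 2.9 + 4.2 + 4.3 + 3.2 = 14.6 kJ/mol.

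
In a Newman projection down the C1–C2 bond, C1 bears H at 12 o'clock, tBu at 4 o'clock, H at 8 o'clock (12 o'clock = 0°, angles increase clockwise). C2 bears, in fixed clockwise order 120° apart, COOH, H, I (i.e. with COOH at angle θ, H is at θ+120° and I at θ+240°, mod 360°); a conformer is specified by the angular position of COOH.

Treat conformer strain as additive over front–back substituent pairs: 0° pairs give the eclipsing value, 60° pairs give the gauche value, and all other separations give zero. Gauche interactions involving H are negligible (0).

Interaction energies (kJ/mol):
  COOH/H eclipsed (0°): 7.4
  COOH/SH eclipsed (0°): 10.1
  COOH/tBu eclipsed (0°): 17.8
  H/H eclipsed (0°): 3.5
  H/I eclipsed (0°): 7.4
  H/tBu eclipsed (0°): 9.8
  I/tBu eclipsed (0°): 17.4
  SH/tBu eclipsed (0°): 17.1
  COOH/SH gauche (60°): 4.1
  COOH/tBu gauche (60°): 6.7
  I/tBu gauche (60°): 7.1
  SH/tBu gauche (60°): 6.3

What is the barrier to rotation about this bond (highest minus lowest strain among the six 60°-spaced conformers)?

22.0 kJ/mol

COOH at 0° (eclipsed): H–COOH eclipsed, tBu–H eclipsed, H–I eclipsed; 7.4 + 9.8 + 7.4 = 24.6 kJ/mol.
COOH at 60° (staggered): tBu–COOH gauche; 6.7 = 6.7 kJ/mol.
COOH at 120° (eclipsed): H–I eclipsed, tBu–COOH eclipsed, H–H eclipsed; 7.4 + 17.8 + 3.5 = 28.7 kJ/mol.
COOH at 180° (staggered): tBu–COOH gauche, tBu–I gauche; 6.7 + 7.1 = 13.8 kJ/mol.
COOH at 240° (eclipsed): H–H eclipsed, tBu–I eclipsed, H–COOH eclipsed; 3.5 + 17.4 + 7.4 = 28.3 kJ/mol.
COOH at 300° (staggered): tBu–I gauche; 7.1 = 7.1 kJ/mol.
Max at 120° (28.7 kJ/mol), min at 60° (6.7 kJ/mol); barrier = 22.0 kJ/mol.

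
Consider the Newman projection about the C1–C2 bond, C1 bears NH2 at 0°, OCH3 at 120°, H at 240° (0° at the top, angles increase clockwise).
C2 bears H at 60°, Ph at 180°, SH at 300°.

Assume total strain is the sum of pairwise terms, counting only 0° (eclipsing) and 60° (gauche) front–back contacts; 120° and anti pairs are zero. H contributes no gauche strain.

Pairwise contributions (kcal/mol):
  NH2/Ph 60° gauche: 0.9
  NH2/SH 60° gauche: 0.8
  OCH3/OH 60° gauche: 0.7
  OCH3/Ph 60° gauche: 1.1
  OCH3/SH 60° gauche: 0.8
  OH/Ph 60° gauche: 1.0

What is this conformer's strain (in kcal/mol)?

1.9 kcal/mol

This conformer (staggered): NH2(0°)/SH(300°) gauche 0.8; OCH3(120°)/Ph(180°) gauche 1.1 → 1.9 kcal/mol.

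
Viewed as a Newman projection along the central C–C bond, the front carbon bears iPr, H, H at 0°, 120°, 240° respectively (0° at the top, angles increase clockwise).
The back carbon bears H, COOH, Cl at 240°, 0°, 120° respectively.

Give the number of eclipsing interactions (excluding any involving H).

1

Non-H eclipsing pairs: iPr(0°)/COOH(0°) — 1 interaction.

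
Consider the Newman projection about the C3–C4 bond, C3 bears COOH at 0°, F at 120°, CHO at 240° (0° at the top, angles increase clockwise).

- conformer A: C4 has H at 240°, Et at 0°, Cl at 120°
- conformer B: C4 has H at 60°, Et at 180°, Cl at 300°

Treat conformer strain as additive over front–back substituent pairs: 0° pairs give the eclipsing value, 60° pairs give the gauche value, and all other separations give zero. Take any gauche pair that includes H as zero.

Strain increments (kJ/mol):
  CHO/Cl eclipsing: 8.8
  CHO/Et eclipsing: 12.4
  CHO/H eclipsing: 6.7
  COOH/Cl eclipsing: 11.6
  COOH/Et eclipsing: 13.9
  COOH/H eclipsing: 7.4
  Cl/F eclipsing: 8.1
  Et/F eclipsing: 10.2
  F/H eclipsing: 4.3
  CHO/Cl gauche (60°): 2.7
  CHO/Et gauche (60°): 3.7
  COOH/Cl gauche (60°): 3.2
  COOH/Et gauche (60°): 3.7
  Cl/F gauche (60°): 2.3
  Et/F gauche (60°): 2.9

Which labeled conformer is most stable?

B

A (eclipsed): COOH(0°)/Et(0°) eclipsed 13.9; F(120°)/Cl(120°) eclipsed 8.1; CHO(240°)/H(240°) eclipsed 6.7 → 28.7 kJ/mol.
B (staggered): COOH(0°)/Cl(300°) gauche 3.2; F(120°)/Et(180°) gauche 2.9; CHO(240°)/Et(180°) gauche 3.7; CHO(240°)/Cl(300°) gauche 2.7 → 12.5 kJ/mol.
B has the lowest total (12.5 kJ/mol).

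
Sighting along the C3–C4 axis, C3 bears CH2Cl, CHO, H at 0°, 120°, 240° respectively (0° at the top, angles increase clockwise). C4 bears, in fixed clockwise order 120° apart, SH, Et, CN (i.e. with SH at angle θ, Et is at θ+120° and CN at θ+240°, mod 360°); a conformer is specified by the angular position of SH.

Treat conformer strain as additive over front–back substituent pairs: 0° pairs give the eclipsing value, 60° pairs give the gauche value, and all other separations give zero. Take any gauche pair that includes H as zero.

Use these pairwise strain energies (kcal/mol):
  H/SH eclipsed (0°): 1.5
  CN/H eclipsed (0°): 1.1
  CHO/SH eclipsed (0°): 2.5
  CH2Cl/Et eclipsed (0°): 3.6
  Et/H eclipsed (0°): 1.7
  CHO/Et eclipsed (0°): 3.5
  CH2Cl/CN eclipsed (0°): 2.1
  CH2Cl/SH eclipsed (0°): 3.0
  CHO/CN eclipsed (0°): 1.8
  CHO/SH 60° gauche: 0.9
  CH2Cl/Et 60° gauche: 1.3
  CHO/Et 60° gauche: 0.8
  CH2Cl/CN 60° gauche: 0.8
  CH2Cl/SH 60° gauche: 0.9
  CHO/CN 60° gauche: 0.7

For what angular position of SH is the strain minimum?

SH at 0° (eclipsed): CH2Cl–SH eclipsed, CHO–Et eclipsed, H–CN eclipsed; 3.0 + 3.5 + 1.1 = 7.6 kcal/mol.
SH at 60° (staggered): CH2Cl–SH gauche, CH2Cl–CN gauche, CHO–SH gauche, CHO–Et gauche; 0.9 + 0.8 + 0.9 + 0.8 = 3.4 kcal/mol.
SH at 120° (eclipsed): CH2Cl–CN eclipsed, CHO–SH eclipsed, H–Et eclipsed; 2.1 + 2.5 + 1.7 = 6.3 kcal/mol.
SH at 180° (staggered): CH2Cl–Et gauche, CH2Cl–CN gauche, CHO–SH gauche, CHO–CN gauche; 1.3 + 0.8 + 0.9 + 0.7 = 3.7 kcal/mol.
SH at 240° (eclipsed): CH2Cl–Et eclipsed, CHO–CN eclipsed, H–SH eclipsed; 3.6 + 1.8 + 1.5 = 6.9 kcal/mol.
SH at 300° (staggered): CH2Cl–SH gauche, CH2Cl–Et gauche, CHO–Et gauche, CHO–CN gauche; 0.9 + 1.3 + 0.8 + 0.7 = 3.7 kcal/mol.
The minimum (3.4 kcal/mol) occurs with SH at 60°.

60°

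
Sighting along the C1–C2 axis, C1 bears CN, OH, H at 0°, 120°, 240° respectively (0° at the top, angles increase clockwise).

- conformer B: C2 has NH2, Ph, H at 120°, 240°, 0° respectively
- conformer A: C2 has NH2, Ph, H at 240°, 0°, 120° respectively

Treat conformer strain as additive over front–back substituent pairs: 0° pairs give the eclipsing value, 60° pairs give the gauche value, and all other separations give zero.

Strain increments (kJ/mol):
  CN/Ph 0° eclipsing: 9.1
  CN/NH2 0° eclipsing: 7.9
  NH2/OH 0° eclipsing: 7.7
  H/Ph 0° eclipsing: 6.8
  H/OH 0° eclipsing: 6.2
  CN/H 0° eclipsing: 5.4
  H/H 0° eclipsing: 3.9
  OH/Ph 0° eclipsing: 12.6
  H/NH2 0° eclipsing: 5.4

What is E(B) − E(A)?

B (eclipsed): CN(0°)/H(0°) eclipsed 5.4; OH(120°)/NH2(120°) eclipsed 7.7; H(240°)/Ph(240°) eclipsed 6.8 → 19.9 kJ/mol.
A (eclipsed): CN(0°)/Ph(0°) eclipsed 9.1; OH(120°)/H(120°) eclipsed 6.2; H(240°)/NH2(240°) eclipsed 5.4 → 20.7 kJ/mol.
E(B) − E(A) = 19.9 − 20.7 = -0.8 kJ/mol.

-0.8 kJ/mol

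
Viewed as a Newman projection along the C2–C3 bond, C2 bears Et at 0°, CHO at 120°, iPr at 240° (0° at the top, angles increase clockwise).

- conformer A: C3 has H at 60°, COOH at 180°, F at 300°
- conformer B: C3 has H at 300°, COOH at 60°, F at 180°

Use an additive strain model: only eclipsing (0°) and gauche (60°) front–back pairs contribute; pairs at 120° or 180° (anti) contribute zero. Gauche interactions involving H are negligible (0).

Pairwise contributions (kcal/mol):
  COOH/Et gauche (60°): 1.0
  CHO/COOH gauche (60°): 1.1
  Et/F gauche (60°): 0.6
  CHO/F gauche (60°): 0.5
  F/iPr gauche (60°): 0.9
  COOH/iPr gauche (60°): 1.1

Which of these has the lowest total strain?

A (staggered): Et(0°)/F(300°) gauche 0.6; CHO(120°)/COOH(180°) gauche 1.1; iPr(240°)/COOH(180°) gauche 1.1; iPr(240°)/F(300°) gauche 0.9 → 3.7 kcal/mol.
B (staggered): Et(0°)/COOH(60°) gauche 1.0; CHO(120°)/COOH(60°) gauche 1.1; CHO(120°)/F(180°) gauche 0.5; iPr(240°)/F(180°) gauche 0.9 → 3.5 kcal/mol.
B has the lowest total (3.5 kcal/mol).

B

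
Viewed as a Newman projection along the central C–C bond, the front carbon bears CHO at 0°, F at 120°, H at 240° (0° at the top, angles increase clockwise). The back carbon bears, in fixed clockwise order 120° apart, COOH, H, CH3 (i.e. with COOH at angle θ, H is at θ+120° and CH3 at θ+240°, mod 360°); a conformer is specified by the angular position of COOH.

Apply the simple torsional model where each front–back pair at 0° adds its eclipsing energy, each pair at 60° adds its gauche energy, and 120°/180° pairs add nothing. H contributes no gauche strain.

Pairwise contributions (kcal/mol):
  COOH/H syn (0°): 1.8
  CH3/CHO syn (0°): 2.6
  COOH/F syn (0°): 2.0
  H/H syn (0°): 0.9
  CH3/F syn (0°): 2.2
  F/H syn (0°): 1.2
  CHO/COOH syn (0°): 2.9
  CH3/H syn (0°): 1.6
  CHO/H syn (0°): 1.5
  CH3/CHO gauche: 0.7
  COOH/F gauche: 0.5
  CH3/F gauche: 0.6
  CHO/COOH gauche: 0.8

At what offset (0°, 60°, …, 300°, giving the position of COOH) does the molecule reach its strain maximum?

0°

COOH at 0° (eclipsed): CHO–COOH eclipsed, F–H eclipsed, H–CH3 eclipsed; 2.9 + 1.2 + 1.6 = 5.7 kcal/mol.
COOH at 60° (staggered): CHO–COOH gauche, CHO–CH3 gauche, F–COOH gauche; 0.8 + 0.7 + 0.5 = 2.0 kcal/mol.
COOH at 120° (eclipsed): CHO–CH3 eclipsed, F–COOH eclipsed, H–H eclipsed; 2.6 + 2.0 + 0.9 = 5.5 kcal/mol.
COOH at 180° (staggered): CHO–CH3 gauche, F–COOH gauche, F–CH3 gauche; 0.7 + 0.5 + 0.6 = 1.8 kcal/mol.
COOH at 240° (eclipsed): CHO–H eclipsed, F–CH3 eclipsed, H–COOH eclipsed; 1.5 + 2.2 + 1.8 = 5.5 kcal/mol.
COOH at 300° (staggered): CHO–COOH gauche, F–CH3 gauche; 0.8 + 0.6 = 1.4 kcal/mol.
The maximum (5.7 kcal/mol) occurs with COOH at 0°.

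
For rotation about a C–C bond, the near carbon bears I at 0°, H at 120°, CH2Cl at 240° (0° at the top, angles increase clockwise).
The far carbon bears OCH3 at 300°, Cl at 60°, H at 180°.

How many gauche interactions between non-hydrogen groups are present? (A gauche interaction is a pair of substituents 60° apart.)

3

Non-H gauche pairs: I(0°)/OCH3(300°); I(0°)/Cl(60°); CH2Cl(240°)/OCH3(300°) — 3 interactions.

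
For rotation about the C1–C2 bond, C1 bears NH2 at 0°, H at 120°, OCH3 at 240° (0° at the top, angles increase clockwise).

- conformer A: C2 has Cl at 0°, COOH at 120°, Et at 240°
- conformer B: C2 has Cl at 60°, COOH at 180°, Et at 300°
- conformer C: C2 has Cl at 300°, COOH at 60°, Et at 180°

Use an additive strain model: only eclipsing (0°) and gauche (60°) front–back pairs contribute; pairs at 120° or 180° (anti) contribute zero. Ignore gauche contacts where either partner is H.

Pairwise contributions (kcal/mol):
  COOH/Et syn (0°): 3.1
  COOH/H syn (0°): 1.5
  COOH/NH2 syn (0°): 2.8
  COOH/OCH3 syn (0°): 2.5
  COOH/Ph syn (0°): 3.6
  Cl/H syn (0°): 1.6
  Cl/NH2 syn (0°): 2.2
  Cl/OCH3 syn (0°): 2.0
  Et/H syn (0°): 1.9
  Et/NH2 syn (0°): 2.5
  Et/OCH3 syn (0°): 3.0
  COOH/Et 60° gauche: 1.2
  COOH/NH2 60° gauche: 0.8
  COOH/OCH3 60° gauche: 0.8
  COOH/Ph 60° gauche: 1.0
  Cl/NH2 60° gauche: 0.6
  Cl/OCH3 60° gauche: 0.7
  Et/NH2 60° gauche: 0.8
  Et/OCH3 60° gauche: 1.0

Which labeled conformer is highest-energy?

A (eclipsed): NH2(0°)/Cl(0°) eclipsed 2.2; H(120°)/COOH(120°) eclipsed 1.5; OCH3(240°)/Et(240°) eclipsed 3.0 → 6.7 kcal/mol.
B (staggered): NH2(0°)/Cl(60°) gauche 0.6; NH2(0°)/Et(300°) gauche 0.8; OCH3(240°)/COOH(180°) gauche 0.8; OCH3(240°)/Et(300°) gauche 1.0 → 3.2 kcal/mol.
C (staggered): NH2(0°)/Cl(300°) gauche 0.6; NH2(0°)/COOH(60°) gauche 0.8; OCH3(240°)/Cl(300°) gauche 0.7; OCH3(240°)/Et(180°) gauche 1.0 → 3.1 kcal/mol.
A has the highest total (6.7 kcal/mol).

A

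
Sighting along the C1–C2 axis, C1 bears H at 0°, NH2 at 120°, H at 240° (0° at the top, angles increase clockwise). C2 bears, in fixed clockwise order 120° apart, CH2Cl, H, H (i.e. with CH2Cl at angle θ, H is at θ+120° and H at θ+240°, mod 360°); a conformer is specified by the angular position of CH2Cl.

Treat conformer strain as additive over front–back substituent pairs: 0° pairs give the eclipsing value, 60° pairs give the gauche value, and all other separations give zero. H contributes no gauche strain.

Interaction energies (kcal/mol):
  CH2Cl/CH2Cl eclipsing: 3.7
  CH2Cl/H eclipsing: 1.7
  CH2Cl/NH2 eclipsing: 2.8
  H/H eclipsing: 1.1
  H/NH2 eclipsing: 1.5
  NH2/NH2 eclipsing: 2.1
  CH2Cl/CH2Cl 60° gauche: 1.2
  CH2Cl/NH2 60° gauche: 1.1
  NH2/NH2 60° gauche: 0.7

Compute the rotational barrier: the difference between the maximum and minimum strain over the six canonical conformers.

CH2Cl at 0° (eclipsed): H(0°)/CH2Cl(0°) eclipsed 1.7; NH2(120°)/H(120°) eclipsed 1.5; H(240°)/H(240°) eclipsed 1.1 → 4.3 kcal/mol.
CH2Cl at 60° (staggered): NH2(120°)/CH2Cl(60°) gauche 1.1 → 1.1 kcal/mol.
CH2Cl at 120° (eclipsed): H(0°)/H(0°) eclipsed 1.1; NH2(120°)/CH2Cl(120°) eclipsed 2.8; H(240°)/H(240°) eclipsed 1.1 → 5.0 kcal/mol.
CH2Cl at 180° (staggered): NH2(120°)/CH2Cl(180°) gauche 1.1 → 1.1 kcal/mol.
CH2Cl at 240° (eclipsed): H(0°)/H(0°) eclipsed 1.1; NH2(120°)/H(120°) eclipsed 1.5; H(240°)/CH2Cl(240°) eclipsed 1.7 → 4.3 kcal/mol.
CH2Cl at 300° (staggered): no non-H gauche contacts → 0.0 kcal/mol.
Max at 120° (5.0 kcal/mol), min at 300° (0.0 kcal/mol); barrier = 5.0 kcal/mol.

5.0 kcal/mol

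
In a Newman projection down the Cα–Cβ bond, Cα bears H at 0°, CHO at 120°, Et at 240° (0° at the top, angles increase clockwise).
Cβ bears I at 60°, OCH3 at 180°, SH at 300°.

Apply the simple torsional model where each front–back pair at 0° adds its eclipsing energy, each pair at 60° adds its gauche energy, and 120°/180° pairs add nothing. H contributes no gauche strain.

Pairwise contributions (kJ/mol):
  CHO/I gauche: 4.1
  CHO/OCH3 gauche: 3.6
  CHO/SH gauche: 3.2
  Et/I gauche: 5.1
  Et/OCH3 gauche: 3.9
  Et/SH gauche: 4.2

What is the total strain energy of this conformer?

This conformer (staggered): CHO(120°)/I(60°) gauche 4.1; CHO(120°)/OCH3(180°) gauche 3.6; Et(240°)/OCH3(180°) gauche 3.9; Et(240°)/SH(300°) gauche 4.2 → 15.8 kJ/mol.

15.8 kJ/mol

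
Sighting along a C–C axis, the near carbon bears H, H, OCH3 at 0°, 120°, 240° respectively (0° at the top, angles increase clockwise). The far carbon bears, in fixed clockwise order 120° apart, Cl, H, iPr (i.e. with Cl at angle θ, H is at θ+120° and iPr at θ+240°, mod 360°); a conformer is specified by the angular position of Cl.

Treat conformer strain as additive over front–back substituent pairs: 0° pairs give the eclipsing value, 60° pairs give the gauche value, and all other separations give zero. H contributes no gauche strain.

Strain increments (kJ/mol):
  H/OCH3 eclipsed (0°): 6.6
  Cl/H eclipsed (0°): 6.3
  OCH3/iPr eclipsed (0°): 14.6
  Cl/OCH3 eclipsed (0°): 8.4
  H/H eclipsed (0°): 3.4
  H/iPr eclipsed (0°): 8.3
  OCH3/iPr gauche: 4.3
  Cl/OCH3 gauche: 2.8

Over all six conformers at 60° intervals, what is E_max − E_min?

21.5 kJ/mol

Cl at 0° (eclipsed): H(0°)/Cl(0°) eclipsed 6.3; H(120°)/H(120°) eclipsed 3.4; OCH3(240°)/iPr(240°) eclipsed 14.6 → 24.3 kJ/mol.
Cl at 60° (staggered): OCH3(240°)/iPr(300°) gauche 4.3 → 4.3 kJ/mol.
Cl at 120° (eclipsed): H(0°)/iPr(0°) eclipsed 8.3; H(120°)/Cl(120°) eclipsed 6.3; OCH3(240°)/H(240°) eclipsed 6.6 → 21.2 kJ/mol.
Cl at 180° (staggered): OCH3(240°)/Cl(180°) gauche 2.8 → 2.8 kJ/mol.
Cl at 240° (eclipsed): H(0°)/H(0°) eclipsed 3.4; H(120°)/iPr(120°) eclipsed 8.3; OCH3(240°)/Cl(240°) eclipsed 8.4 → 20.1 kJ/mol.
Cl at 300° (staggered): OCH3(240°)/Cl(300°) gauche 2.8; OCH3(240°)/iPr(180°) gauche 4.3 → 7.1 kJ/mol.
Max at 0° (24.3 kJ/mol), min at 180° (2.8 kJ/mol); barrier = 21.5 kJ/mol.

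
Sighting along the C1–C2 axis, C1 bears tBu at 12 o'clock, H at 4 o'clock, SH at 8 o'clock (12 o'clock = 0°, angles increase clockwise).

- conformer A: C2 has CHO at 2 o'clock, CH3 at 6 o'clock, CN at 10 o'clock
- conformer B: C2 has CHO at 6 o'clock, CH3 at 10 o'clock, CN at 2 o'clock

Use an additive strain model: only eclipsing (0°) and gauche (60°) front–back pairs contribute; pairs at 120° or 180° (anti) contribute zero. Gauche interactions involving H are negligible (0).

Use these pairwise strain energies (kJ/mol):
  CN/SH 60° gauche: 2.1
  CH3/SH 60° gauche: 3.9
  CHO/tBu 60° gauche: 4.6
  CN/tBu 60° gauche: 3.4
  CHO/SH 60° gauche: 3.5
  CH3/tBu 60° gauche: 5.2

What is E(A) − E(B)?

-2.0 kJ/mol

A (staggered): tBu–CHO gauche, tBu–CN gauche, SH–CH3 gauche, SH–CN gauche; 4.6 + 3.4 + 3.9 + 2.1 = 14.0 kJ/mol.
B (staggered): tBu–CH3 gauche, tBu–CN gauche, SH–CHO gauche, SH–CH3 gauche; 5.2 + 3.4 + 3.5 + 3.9 = 16.0 kJ/mol.
E(A) − E(B) = 14.0 − 16.0 = -2.0 kJ/mol.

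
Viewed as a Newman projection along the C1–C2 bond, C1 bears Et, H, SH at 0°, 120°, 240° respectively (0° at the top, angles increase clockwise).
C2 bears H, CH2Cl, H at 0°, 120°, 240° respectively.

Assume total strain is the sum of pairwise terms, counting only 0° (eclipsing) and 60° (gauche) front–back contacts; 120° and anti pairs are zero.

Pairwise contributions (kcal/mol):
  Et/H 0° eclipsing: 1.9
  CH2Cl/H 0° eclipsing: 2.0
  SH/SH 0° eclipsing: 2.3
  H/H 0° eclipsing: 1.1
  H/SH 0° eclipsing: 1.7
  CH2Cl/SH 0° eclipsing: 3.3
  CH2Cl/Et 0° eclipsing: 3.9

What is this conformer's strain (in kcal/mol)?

This conformer (eclipsed): Et(0°)/H(0°) eclipsed 1.9; H(120°)/CH2Cl(120°) eclipsed 2.0; SH(240°)/H(240°) eclipsed 1.7 → 5.6 kcal/mol.

5.6 kcal/mol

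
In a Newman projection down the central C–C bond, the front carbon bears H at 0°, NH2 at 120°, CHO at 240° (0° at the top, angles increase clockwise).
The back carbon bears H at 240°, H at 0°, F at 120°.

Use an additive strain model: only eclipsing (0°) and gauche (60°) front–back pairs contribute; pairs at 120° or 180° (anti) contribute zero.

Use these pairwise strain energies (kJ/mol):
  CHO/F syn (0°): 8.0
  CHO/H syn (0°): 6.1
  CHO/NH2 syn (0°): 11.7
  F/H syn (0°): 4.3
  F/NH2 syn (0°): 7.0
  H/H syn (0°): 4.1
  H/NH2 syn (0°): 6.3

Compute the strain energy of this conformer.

This conformer (eclipsed): H–H eclipsed, NH2–F eclipsed, CHO–H eclipsed; 4.1 + 7.0 + 6.1 = 17.2 kJ/mol.

17.2 kJ/mol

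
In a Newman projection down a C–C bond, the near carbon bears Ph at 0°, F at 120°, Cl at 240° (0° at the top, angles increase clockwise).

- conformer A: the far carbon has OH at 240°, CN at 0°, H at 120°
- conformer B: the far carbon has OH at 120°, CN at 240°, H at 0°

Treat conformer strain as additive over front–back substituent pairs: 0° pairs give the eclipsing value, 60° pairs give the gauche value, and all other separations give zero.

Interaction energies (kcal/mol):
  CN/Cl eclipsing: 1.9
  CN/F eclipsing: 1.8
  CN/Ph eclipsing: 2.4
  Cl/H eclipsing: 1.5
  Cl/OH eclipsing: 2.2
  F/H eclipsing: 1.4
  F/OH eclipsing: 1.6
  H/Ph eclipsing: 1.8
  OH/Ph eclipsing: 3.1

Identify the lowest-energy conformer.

A (eclipsed): Ph–CN eclipsed, F–H eclipsed, Cl–OH eclipsed; 2.4 + 1.4 + 2.2 = 6.0 kcal/mol.
B (eclipsed): Ph–H eclipsed, F–OH eclipsed, Cl–CN eclipsed; 1.8 + 1.6 + 1.9 = 5.3 kcal/mol.
B has the lowest total (5.3 kcal/mol).

B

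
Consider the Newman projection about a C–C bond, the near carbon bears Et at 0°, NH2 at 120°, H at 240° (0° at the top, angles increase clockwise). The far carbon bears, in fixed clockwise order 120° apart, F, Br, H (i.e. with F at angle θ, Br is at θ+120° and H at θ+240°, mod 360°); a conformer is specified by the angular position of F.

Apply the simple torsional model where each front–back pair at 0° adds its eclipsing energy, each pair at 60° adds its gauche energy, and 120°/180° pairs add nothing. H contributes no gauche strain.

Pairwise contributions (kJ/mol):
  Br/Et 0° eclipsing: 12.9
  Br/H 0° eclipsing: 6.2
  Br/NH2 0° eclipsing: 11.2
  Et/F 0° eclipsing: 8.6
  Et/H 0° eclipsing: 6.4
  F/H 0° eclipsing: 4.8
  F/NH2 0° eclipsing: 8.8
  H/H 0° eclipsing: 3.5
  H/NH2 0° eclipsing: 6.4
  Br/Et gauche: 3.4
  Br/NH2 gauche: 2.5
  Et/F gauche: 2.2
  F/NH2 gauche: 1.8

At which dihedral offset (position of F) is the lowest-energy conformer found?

F at 0° (eclipsed): Et(0°)/F(0°) eclipsed 8.6; NH2(120°)/Br(120°) eclipsed 11.2; H(240°)/H(240°) eclipsed 3.5 → 23.3 kJ/mol.
F at 60° (staggered): Et(0°)/F(60°) gauche 2.2; NH2(120°)/F(60°) gauche 1.8; NH2(120°)/Br(180°) gauche 2.5 → 6.5 kJ/mol.
F at 120° (eclipsed): Et(0°)/H(0°) eclipsed 6.4; NH2(120°)/F(120°) eclipsed 8.8; H(240°)/Br(240°) eclipsed 6.2 → 21.4 kJ/mol.
F at 180° (staggered): Et(0°)/Br(300°) gauche 3.4; NH2(120°)/F(180°) gauche 1.8 → 5.2 kJ/mol.
F at 240° (eclipsed): Et(0°)/Br(0°) eclipsed 12.9; NH2(120°)/H(120°) eclipsed 6.4; H(240°)/F(240°) eclipsed 4.8 → 24.1 kJ/mol.
F at 300° (staggered): Et(0°)/F(300°) gauche 2.2; Et(0°)/Br(60°) gauche 3.4; NH2(120°)/Br(60°) gauche 2.5 → 8.1 kJ/mol.
The minimum (5.2 kJ/mol) occurs with F at 180°.

180°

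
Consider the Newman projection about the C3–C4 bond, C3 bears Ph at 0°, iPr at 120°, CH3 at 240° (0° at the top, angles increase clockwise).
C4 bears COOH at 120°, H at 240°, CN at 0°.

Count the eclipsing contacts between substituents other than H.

Non-H eclipsing pairs: Ph(0°)/CN(0°); iPr(120°)/COOH(120°) — 2 interactions.

2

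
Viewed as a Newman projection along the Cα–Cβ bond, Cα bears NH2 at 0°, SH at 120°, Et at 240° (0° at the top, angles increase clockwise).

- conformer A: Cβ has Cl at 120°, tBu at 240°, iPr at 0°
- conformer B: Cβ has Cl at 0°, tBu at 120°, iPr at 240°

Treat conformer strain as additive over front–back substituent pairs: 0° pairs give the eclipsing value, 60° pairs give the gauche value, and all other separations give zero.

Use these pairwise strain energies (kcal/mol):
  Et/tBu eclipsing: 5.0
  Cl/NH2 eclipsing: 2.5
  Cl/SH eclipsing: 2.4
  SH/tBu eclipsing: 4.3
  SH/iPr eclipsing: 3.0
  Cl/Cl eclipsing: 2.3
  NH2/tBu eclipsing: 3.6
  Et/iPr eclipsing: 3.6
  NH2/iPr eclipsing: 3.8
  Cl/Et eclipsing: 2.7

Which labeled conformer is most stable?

A (eclipsed): NH2–iPr eclipsed, SH–Cl eclipsed, Et–tBu eclipsed; 3.8 + 2.4 + 5.0 = 11.2 kcal/mol.
B (eclipsed): NH2–Cl eclipsed, SH–tBu eclipsed, Et–iPr eclipsed; 2.5 + 4.3 + 3.6 = 10.4 kcal/mol.
B has the lowest total (10.4 kcal/mol).

B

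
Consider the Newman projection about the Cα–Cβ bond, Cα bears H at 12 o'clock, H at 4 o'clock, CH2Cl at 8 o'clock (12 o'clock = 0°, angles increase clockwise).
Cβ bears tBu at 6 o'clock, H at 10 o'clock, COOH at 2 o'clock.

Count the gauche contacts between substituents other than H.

1

Non-H gauche pairs: CH2Cl(240°)/tBu(180°) — 1 interaction.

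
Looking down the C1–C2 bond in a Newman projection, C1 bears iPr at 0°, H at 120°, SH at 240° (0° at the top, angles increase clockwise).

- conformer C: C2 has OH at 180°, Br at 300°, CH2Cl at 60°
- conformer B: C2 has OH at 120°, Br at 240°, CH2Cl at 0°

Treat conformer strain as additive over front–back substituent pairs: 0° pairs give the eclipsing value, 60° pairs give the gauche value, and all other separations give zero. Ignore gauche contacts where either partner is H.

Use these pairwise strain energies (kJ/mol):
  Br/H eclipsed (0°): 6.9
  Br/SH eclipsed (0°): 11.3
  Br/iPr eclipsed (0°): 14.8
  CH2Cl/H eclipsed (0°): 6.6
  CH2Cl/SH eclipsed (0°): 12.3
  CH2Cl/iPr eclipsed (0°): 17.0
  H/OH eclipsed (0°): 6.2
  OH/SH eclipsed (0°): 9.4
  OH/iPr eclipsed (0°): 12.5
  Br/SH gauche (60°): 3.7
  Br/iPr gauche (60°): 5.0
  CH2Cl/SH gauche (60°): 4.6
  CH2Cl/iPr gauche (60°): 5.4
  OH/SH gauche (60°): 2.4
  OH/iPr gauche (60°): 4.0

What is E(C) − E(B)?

-18.0 kJ/mol

C (staggered): iPr(0°)/Br(300°) gauche 5.0; iPr(0°)/CH2Cl(60°) gauche 5.4; SH(240°)/OH(180°) gauche 2.4; SH(240°)/Br(300°) gauche 3.7 → 16.5 kJ/mol.
B (eclipsed): iPr(0°)/CH2Cl(0°) eclipsed 17.0; H(120°)/OH(120°) eclipsed 6.2; SH(240°)/Br(240°) eclipsed 11.3 → 34.5 kJ/mol.
E(C) − E(B) = 16.5 − 34.5 = -18.0 kJ/mol.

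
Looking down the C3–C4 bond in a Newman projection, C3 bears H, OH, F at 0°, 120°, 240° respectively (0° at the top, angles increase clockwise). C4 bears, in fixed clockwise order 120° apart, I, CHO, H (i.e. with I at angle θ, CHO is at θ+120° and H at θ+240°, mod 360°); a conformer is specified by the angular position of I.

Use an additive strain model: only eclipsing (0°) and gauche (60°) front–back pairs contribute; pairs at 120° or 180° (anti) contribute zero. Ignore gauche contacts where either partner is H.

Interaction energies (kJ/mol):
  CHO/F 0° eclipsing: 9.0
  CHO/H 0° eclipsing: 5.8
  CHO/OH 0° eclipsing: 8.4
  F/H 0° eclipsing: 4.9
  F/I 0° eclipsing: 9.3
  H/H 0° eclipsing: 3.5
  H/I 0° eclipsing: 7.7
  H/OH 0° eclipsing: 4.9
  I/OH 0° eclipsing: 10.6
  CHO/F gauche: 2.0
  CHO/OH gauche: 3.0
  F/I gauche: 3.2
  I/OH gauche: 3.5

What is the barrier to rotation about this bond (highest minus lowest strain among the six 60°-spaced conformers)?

I at 0° (eclipsed): H–I eclipsed, OH–CHO eclipsed, F–H eclipsed; 7.7 + 8.4 + 4.9 = 21.0 kJ/mol.
I at 60° (staggered): OH–I gauche, OH–CHO gauche, F–CHO gauche; 3.5 + 3.0 + 2.0 = 8.5 kJ/mol.
I at 120° (eclipsed): H–H eclipsed, OH–I eclipsed, F–CHO eclipsed; 3.5 + 10.6 + 9.0 = 23.1 kJ/mol.
I at 180° (staggered): OH–I gauche, F–I gauche, F–CHO gauche; 3.5 + 3.2 + 2.0 = 8.7 kJ/mol.
I at 240° (eclipsed): H–CHO eclipsed, OH–H eclipsed, F–I eclipsed; 5.8 + 4.9 + 9.3 = 20.0 kJ/mol.
I at 300° (staggered): OH–CHO gauche, F–I gauche; 3.0 + 3.2 = 6.2 kJ/mol.
Max at 120° (23.1 kJ/mol), min at 300° (6.2 kJ/mol); barrier = 16.9 kJ/mol.

16.9 kJ/mol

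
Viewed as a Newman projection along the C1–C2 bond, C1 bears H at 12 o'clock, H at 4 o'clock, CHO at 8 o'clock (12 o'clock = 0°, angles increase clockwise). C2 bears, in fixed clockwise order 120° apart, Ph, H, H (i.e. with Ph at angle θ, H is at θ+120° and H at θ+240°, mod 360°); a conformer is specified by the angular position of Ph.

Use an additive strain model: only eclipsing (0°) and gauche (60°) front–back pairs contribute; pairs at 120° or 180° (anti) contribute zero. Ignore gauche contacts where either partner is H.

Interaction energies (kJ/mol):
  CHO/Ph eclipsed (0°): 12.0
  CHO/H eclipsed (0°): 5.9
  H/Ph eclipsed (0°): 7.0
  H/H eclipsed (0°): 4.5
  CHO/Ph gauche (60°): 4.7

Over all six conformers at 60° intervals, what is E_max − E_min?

Ph at 0° (eclipsed): H–Ph eclipsed, H–H eclipsed, CHO–H eclipsed; 7.0 + 4.5 + 5.9 = 17.4 kJ/mol.
Ph at 60° (staggered): no non-H gauche contacts → 0.0 kJ/mol.
Ph at 120° (eclipsed): H–H eclipsed, H–Ph eclipsed, CHO–H eclipsed; 4.5 + 7.0 + 5.9 = 17.4 kJ/mol.
Ph at 180° (staggered): CHO–Ph gauche; 4.7 = 4.7 kJ/mol.
Ph at 240° (eclipsed): H–H eclipsed, H–H eclipsed, CHO–Ph eclipsed; 4.5 + 4.5 + 12.0 = 21.0 kJ/mol.
Ph at 300° (staggered): CHO–Ph gauche; 4.7 = 4.7 kJ/mol.
Max at 240° (21.0 kJ/mol), min at 60° (0.0 kJ/mol); barrier = 21.0 kJ/mol.

21.0 kJ/mol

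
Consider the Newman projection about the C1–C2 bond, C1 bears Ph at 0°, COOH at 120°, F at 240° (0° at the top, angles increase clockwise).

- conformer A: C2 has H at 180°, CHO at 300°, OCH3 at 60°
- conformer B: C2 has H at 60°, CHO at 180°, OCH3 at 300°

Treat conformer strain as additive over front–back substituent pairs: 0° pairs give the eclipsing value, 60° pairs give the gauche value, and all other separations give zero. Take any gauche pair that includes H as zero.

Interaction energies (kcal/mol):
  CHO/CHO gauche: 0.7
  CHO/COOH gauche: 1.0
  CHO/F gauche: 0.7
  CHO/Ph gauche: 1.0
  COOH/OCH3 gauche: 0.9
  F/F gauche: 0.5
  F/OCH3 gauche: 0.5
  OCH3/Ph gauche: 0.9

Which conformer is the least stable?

A is staggered. Ph at 0° is gauche with CHO at 300° (1.0); Ph at 0° is gauche with OCH3 at 60° (0.9); COOH at 120° is gauche with OCH3 at 60° (0.9); F at 240° is gauche with CHO at 300° (0.7). Total 3.5 kcal/mol.
B is staggered. Ph at 0° is gauche with OCH3 at 300° (0.9); COOH at 120° is gauche with CHO at 180° (1.0); F at 240° is gauche with CHO at 180° (0.7); F at 240° is gauche with OCH3 at 300° (0.5). Total 3.1 kcal/mol.
A has the highest total (3.5 kcal/mol).

A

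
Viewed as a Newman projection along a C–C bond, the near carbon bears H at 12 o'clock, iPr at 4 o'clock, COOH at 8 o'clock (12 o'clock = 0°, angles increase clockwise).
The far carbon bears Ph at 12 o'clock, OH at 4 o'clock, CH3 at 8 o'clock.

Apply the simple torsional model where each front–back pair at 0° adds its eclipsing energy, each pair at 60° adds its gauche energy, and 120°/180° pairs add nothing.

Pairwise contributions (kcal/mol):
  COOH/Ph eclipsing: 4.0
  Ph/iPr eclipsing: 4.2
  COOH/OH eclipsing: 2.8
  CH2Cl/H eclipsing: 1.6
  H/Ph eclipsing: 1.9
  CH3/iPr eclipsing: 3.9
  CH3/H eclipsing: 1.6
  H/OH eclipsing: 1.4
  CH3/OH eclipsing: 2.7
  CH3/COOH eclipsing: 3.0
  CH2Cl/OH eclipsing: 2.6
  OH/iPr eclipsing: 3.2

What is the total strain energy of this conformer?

8.1 kcal/mol

This conformer is eclipsed. H at 0° is eclipsed with Ph at 0° (1.9); iPr at 120° is eclipsed with OH at 120° (3.2); COOH at 240° is eclipsed with CH3 at 240° (3.0). Total 8.1 kcal/mol.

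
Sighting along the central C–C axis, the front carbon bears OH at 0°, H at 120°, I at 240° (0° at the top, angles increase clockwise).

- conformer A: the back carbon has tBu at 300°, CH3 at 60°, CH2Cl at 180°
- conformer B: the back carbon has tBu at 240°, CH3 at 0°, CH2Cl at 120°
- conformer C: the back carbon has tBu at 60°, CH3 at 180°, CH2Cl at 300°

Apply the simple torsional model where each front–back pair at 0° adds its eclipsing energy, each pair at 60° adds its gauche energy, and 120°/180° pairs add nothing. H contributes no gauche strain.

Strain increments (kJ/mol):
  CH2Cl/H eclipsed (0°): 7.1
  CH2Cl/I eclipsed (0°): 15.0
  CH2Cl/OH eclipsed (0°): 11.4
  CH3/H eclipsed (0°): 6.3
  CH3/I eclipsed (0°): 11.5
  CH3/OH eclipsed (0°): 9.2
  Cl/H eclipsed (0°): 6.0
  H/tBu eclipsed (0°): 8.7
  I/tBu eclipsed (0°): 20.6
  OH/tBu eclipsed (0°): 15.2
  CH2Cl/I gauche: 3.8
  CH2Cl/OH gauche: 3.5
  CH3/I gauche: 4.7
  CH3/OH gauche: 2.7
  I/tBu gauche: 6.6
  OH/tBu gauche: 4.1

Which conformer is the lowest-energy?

A (staggered): OH–tBu gauche, OH–CH3 gauche, I–tBu gauche, I–CH2Cl gauche; 4.1 + 2.7 + 6.6 + 3.8 = 17.2 kJ/mol.
B (eclipsed): OH–CH3 eclipsed, H–CH2Cl eclipsed, I–tBu eclipsed; 9.2 + 7.1 + 20.6 = 36.9 kJ/mol.
C (staggered): OH–tBu gauche, OH–CH2Cl gauche, I–CH3 gauche, I–CH2Cl gauche; 4.1 + 3.5 + 4.7 + 3.8 = 16.1 kJ/mol.
C has the lowest total (16.1 kJ/mol).

C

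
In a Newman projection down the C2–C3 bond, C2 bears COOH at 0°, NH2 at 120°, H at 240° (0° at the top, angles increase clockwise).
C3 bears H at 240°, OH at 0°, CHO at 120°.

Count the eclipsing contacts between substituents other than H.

Non-H eclipsing pairs: COOH(0°)/OH(0°); NH2(120°)/CHO(120°) — 2 interactions.

2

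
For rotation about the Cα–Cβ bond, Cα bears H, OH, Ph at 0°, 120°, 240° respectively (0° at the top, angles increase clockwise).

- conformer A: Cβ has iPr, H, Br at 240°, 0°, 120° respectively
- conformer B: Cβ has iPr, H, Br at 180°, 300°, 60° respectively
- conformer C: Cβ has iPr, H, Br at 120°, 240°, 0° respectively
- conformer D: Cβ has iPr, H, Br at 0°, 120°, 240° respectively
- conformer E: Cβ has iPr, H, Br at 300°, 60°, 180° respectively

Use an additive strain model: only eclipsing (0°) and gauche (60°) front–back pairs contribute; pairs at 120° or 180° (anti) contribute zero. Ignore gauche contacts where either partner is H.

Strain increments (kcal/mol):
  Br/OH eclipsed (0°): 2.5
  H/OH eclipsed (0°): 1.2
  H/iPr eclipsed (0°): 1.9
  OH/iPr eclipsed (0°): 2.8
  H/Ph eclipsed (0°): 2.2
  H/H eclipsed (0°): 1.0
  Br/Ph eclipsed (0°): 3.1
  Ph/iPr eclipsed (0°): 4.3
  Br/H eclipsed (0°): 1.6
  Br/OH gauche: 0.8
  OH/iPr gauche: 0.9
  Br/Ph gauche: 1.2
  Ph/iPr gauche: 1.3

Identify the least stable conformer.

A

A is eclipsed. H at 0° is eclipsed with H at 0° (1.0); OH at 120° is eclipsed with Br at 120° (2.5); Ph at 240° is eclipsed with iPr at 240° (4.3). Total 7.8 kcal/mol.
B is staggered. OH at 120° is gauche with iPr at 180° (0.9); OH at 120° is gauche with Br at 60° (0.8); Ph at 240° is gauche with iPr at 180° (1.3). Total 3.0 kcal/mol.
C is eclipsed. H at 0° is eclipsed with Br at 0° (1.6); OH at 120° is eclipsed with iPr at 120° (2.8); Ph at 240° is eclipsed with H at 240° (2.2). Total 6.6 kcal/mol.
D is eclipsed. H at 0° is eclipsed with iPr at 0° (1.9); OH at 120° is eclipsed with H at 120° (1.2); Ph at 240° is eclipsed with Br at 240° (3.1). Total 6.2 kcal/mol.
E is staggered. OH at 120° is gauche with Br at 180° (0.8); Ph at 240° is gauche with iPr at 300° (1.3); Ph at 240° is gauche with Br at 180° (1.2). Total 3.3 kcal/mol.
A has the highest total (7.8 kcal/mol).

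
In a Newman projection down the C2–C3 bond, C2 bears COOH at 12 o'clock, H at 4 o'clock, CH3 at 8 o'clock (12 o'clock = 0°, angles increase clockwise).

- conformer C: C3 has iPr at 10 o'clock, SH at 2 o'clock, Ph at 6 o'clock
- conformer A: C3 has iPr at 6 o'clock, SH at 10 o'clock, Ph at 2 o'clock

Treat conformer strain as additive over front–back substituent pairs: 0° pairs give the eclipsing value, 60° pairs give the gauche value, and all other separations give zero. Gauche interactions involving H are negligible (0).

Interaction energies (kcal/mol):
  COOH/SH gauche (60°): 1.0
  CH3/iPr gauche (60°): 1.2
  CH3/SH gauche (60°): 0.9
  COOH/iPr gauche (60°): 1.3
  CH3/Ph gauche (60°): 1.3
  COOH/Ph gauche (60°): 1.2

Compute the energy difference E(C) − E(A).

C (staggered): COOH(0°)/iPr(300°) gauche 1.3; COOH(0°)/SH(60°) gauche 1.0; CH3(240°)/iPr(300°) gauche 1.2; CH3(240°)/Ph(180°) gauche 1.3 → 4.8 kcal/mol.
A (staggered): COOH(0°)/SH(300°) gauche 1.0; COOH(0°)/Ph(60°) gauche 1.2; CH3(240°)/iPr(180°) gauche 1.2; CH3(240°)/SH(300°) gauche 0.9 → 4.3 kcal/mol.
E(C) − E(A) = 4.8 − 4.3 = +0.5 kcal/mol.

+0.5 kcal/mol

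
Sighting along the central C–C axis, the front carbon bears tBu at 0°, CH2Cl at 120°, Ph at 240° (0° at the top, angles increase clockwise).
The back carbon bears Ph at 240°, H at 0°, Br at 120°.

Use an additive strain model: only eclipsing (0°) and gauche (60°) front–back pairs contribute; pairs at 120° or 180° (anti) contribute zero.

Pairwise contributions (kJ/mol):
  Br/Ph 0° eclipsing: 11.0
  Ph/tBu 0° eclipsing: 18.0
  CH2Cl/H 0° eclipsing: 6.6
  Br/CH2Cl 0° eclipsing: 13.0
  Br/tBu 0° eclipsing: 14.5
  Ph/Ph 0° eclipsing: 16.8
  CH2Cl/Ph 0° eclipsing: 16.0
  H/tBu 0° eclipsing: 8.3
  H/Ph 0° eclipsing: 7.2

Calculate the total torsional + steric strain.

38.1 kJ/mol

This conformer is eclipsed. tBu at 0° is eclipsed with H at 0° (8.3); CH2Cl at 120° is eclipsed with Br at 120° (13.0); Ph at 240° is eclipsed with Ph at 240° (16.8). Total 38.1 kJ/mol.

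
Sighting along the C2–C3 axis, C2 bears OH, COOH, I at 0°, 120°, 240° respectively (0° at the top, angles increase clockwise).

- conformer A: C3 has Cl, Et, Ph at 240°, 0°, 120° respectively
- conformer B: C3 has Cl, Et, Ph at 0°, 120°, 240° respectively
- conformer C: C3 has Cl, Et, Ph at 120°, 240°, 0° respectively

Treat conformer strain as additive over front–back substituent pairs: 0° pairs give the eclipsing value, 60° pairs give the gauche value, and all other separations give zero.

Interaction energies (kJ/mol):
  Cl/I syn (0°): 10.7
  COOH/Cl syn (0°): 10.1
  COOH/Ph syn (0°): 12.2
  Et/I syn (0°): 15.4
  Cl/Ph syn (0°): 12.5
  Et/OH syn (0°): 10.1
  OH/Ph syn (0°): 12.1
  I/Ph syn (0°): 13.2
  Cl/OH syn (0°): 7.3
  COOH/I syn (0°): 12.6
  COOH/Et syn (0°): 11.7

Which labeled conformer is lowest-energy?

B

A (eclipsed): OH(0°)/Et(0°) eclipsed 10.1; COOH(120°)/Ph(120°) eclipsed 12.2; I(240°)/Cl(240°) eclipsed 10.7 → 33.0 kJ/mol.
B (eclipsed): OH(0°)/Cl(0°) eclipsed 7.3; COOH(120°)/Et(120°) eclipsed 11.7; I(240°)/Ph(240°) eclipsed 13.2 → 32.2 kJ/mol.
C (eclipsed): OH(0°)/Ph(0°) eclipsed 12.1; COOH(120°)/Cl(120°) eclipsed 10.1; I(240°)/Et(240°) eclipsed 15.4 → 37.6 kJ/mol.
B has the lowest total (32.2 kJ/mol).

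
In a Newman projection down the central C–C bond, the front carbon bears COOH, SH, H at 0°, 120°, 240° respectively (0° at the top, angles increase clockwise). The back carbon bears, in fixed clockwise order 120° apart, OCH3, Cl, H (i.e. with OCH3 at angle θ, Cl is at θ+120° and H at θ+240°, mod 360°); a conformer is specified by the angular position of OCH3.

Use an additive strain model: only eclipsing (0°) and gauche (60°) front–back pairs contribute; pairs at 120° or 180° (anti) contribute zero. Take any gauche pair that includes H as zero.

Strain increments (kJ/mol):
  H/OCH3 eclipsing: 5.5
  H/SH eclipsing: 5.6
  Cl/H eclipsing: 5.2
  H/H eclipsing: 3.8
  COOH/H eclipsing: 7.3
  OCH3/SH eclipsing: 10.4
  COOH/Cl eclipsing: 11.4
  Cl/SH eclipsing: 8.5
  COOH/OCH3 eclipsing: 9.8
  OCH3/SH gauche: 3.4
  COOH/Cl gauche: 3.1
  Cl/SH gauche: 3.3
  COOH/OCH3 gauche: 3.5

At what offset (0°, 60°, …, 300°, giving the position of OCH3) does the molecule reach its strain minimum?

OCH3 at 0° (eclipsed): COOH(0°)/OCH3(0°) eclipsed 9.8; SH(120°)/Cl(120°) eclipsed 8.5; H(240°)/H(240°) eclipsed 3.8 → 22.1 kJ/mol.
OCH3 at 60° (staggered): COOH(0°)/OCH3(60°) gauche 3.5; SH(120°)/OCH3(60°) gauche 3.4; SH(120°)/Cl(180°) gauche 3.3 → 10.2 kJ/mol.
OCH3 at 120° (eclipsed): COOH(0°)/H(0°) eclipsed 7.3; SH(120°)/OCH3(120°) eclipsed 10.4; H(240°)/Cl(240°) eclipsed 5.2 → 22.9 kJ/mol.
OCH3 at 180° (staggered): COOH(0°)/Cl(300°) gauche 3.1; SH(120°)/OCH3(180°) gauche 3.4 → 6.5 kJ/mol.
OCH3 at 240° (eclipsed): COOH(0°)/Cl(0°) eclipsed 11.4; SH(120°)/H(120°) eclipsed 5.6; H(240°)/OCH3(240°) eclipsed 5.5 → 22.5 kJ/mol.
OCH3 at 300° (staggered): COOH(0°)/OCH3(300°) gauche 3.5; COOH(0°)/Cl(60°) gauche 3.1; SH(120°)/Cl(60°) gauche 3.3 → 9.9 kJ/mol.
The minimum (6.5 kJ/mol) occurs with OCH3 at 180°.

180°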